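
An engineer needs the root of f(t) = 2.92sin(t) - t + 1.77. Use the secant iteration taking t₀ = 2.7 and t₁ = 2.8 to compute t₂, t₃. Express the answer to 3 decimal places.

f(2.7) = 0.31795, f(2.8) = -0.05183
t₂ = 2.80000 − (-0.05183)·(2.80000 − 2.70000) / (-0.05183 − 0.31795) = 2.80000 − (-0.00518)/(-0.36978) = 2.78598
f(2.78598) = 0.00065
t₃ = 2.78598 − 0.00065·(2.78598 − 2.80000) / (0.00065 − (-0.05183)) = 2.78598 − (-0.00001)/(0.05249) = 2.78616

2.786, 2.786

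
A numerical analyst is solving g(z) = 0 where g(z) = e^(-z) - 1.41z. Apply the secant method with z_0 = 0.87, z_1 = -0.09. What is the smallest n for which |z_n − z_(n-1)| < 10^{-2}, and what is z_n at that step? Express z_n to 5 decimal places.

g(0.87) = -0.8077485, g(-0.09) = 1.2210743
z_2 = -0.0900000 − 1.2210743·(-0.9600000)/(2.0288227) = 0.4877889;  |Δ| = 0.5777889
g(0.4877889) = -0.0737999
z_3 = 0.4877889 − (-0.0737999)·(0.5777889)/(-1.2948742) = 0.4548585;  |Δ| = 0.0329304
g(0.4548585) = -0.0068127
z_4 = 0.4548585 − (-0.0068127)·(-0.0329304)/(0.0669872) = 0.4515094;  |Δ| = 0.0033491
|z_4 − z_3| = 0.0033491 < 10^{-2}

n = 4, z_n = 0.45151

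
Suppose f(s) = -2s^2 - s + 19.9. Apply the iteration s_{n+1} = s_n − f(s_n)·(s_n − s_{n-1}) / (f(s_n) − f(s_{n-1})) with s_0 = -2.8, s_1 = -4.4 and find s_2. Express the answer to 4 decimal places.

-3.3239

f(-2.8) = 7.020000, f(-4.4) = -14.420000
s_2 = -4.400000 − (-14.420000)·(-4.400000 − (-2.800000)) / (-14.420000 − 7.020000) = -4.400000 − (23.072000)/(-21.440000) = -3.323881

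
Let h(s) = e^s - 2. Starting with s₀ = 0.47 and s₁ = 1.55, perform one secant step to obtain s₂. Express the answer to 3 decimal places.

0.609

h(0.47) = -0.40001, h(1.55) = 2.71147
s₂ = 1.55000 − 2.71147·(1.55000 − 0.47000) / (2.71147 − (-0.40001)) = 1.55000 − (2.92839)/(3.11148) = 0.60884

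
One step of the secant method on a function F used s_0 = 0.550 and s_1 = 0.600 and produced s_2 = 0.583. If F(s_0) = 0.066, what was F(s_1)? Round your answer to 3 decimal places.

The secant line through (0.550, 0.066) and (0.600, F(s_1)) crosses zero at s_2 = 0.583.
So (0.550, 0.066), (0.600, F(s_1)), (0.583, 0) are collinear:
F(s_1) = 0.066 · (0.600 − 0.583) / (0.550 − 0.583) = 0.066 · (0.01700)/(-0.03300) = -0.03400

-0.034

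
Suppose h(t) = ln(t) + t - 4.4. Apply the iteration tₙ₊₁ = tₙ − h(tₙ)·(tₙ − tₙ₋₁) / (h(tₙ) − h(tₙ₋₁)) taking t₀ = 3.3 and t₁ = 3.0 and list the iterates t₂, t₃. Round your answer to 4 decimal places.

3.2287, 3.2281

h(3.3) = 0.093922, h(3.0) = -0.301388
t₂ = 3.000000 − (-0.301388)·(3.000000 − 3.300000) / (-0.301388 − 0.093922) = 3.000000 − (0.090416)/(-0.395310) = 3.228722
h(3.228722) = 0.000809
t₃ = 3.228722 − 0.000809·(3.228722 − 3.000000) / (0.000809 − (-0.301388)) = 3.228722 − (0.000185)/(0.302197) = 3.228110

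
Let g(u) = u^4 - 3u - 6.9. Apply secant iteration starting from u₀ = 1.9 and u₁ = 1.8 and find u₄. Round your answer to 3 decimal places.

g(1.9) = 0.43210, g(1.8) = -1.80240
u₂ = 1.80000 − (-1.80240)·(1.80000 − 1.90000) / (-1.80240 − 0.43210) = 1.80000 − (0.18024)/(-2.23450) = 1.88066
g(1.88066) = -0.03239
u₃ = 1.88066 − (-0.03239)·(1.88066 − 1.80000) / (-0.03239 − (-1.80240)) = 1.88066 − (-0.00261)/(1.77001) = 1.88214
g(1.88214) = 0.00250
u₄ = 1.88214 − 0.00250·(1.88214 − 1.88066) / (0.00250 − (-0.03239)) = 1.88214 − (0.00000)/(0.03489) = 1.88203

1.882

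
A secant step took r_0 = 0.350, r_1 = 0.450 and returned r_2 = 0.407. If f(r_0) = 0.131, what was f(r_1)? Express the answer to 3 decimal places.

The secant line through (0.350, 0.131) and (0.450, f(r_1)) crosses zero at r_2 = 0.407.
So (0.350, 0.131), (0.450, f(r_1)), (0.407, 0) are collinear:
f(r_1) = 0.131 · (0.450 − 0.407) / (0.350 − 0.407) = 0.131 · (0.04300)/(-0.05700) = -0.09882

-0.099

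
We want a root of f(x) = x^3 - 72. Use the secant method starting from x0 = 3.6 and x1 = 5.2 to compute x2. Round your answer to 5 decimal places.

4.03161

f(3.6) = -25.3440000, f(5.2) = 68.6080000
x2 = 5.2000000 − 68.6080000·(5.2000000 − 3.6000000) / (68.6080000 − (-25.3440000)) = 5.2000000 − (109.7728000)/(93.9520000) = 4.0316076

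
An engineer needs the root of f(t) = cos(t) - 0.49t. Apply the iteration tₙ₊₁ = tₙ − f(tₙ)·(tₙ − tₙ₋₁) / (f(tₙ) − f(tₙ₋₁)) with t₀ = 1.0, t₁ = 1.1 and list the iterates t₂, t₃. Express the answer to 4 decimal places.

f(1.0) = 0.050302, f(1.1) = -0.085404
t₂ = 1.100000 − (-0.085404)·(1.100000 − 1.000000) / (-0.085404 − 0.050302) = 1.100000 − (-0.008540)/(-0.135706) = 1.037067
f(1.037067) = 0.000585
t₃ = 1.037067 − 0.000585·(1.037067 − 1.100000) / (0.000585 − (-0.085404)) = 1.037067 − (-0.000037)/(0.085988) = 1.037495

1.0371, 1.0375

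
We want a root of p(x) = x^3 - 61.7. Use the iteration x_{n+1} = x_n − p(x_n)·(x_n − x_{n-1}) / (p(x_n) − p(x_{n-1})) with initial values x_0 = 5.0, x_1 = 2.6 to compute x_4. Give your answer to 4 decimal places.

p(5.0) = 63.300000, p(2.6) = -44.124000
x_2 = 2.600000 − (-44.124000)·(2.600000 − 5.000000) / (-44.124000 − 63.300000) = 2.600000 − (105.897600)/(-107.424000) = 3.585791
p(3.585791) = -15.594273
x_3 = 3.585791 − (-15.594273)·(3.585791 − 2.600000) / (-15.594273 − (-44.124000)) = 3.585791 − (-15.372692)/(28.529727) = 4.124622
p(4.124622) = 8.470136
x_4 = 4.124622 − 8.470136·(4.124622 − 3.585791) / (8.470136 − (-15.594273)) = 4.124622 − (4.563969)/(24.064409) = 3.934965

3.9350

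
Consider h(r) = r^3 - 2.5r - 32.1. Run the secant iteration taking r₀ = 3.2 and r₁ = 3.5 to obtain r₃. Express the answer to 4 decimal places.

3.4397

h(3.2) = -7.332000, h(3.5) = 2.025000
r₂ = 3.500000 − 2.025000·(3.500000 − 3.200000) / (2.025000 − (-7.332000)) = 3.500000 − (0.607500)/(9.357000) = 3.435075
h(3.435075) = -0.154683
r₃ = 3.435075 − (-0.154683)·(3.435075 − 3.500000) / (-0.154683 − 2.025000) = 3.435075 − (0.010043)/(-2.179683) = 3.439683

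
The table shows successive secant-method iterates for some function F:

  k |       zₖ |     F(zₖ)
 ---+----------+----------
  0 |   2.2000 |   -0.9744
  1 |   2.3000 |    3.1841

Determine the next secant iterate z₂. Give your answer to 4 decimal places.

z₂ = 2.3000 − 3.1841·(2.3000 − 2.2000) / (3.1841 − (-0.9744))
   = 2.3000 − (0.318410)/(4.158500) = 2.223432

2.2234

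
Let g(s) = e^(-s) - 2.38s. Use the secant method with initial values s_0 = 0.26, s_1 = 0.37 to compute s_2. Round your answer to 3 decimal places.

0.309

g(0.26) = 0.15225, g(0.37) = -0.18987
s_2 = 0.37000 − (-0.18987)·(0.37000 − 0.26000) / (-0.18987 − 0.15225) = 0.37000 − (-0.02089)/(-0.34212) = 0.30895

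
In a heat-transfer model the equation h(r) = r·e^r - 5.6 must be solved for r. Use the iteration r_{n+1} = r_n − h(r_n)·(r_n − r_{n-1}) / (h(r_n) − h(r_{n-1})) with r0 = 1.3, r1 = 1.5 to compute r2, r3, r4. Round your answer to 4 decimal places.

1.3850, 1.3915, 1.3920

h(1.3) = -0.829914, h(1.5) = 1.122534
r2 = 1.500000 − 1.122534·(1.500000 − 1.300000) / (1.122534 − (-0.829914)) = 1.500000 − (0.224507)/(1.952448) = 1.385013
h(1.385013) = -0.067045
r3 = 1.385013 − (-0.067045)·(1.385013 − 1.500000) / (-0.067045 − 1.122534) = 1.385013 − (0.007709)/(-1.189579) = 1.391493
h(1.391493) = -0.005013
r4 = 1.391493 − (-0.005013)·(1.391493 − 1.385013) / (-0.005013 − (-0.067045)) = 1.391493 − (-0.000032)/(0.062032) = 1.392017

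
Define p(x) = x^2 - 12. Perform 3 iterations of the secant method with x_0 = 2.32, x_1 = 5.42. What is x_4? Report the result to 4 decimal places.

3.4670

p(2.32) = -6.617600, p(5.42) = 17.376400
x_2 = 5.420000 − 17.376400·(5.420000 − 2.320000) / (17.376400 − (-6.617600)) = 5.420000 − (53.866840)/(23.994000) = 3.174987
p(3.174987) = -1.919457
x_3 = 3.174987 − (-1.919457)·(3.174987 − 5.420000) / (-1.919457 − 17.376400) = 3.174987 − (4.309206)/(-19.295857) = 3.398310
p(3.398310) = -0.451490
x_4 = 3.398310 − (-0.451490)·(3.398310 − 3.174987) / (-0.451490 − (-1.919457)) = 3.398310 − (-0.100828)/(1.467967) = 3.466995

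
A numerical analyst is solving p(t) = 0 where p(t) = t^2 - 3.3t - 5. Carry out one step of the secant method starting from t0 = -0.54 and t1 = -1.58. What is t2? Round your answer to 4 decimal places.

-1.0799

p(-0.54) = -2.926400, p(-1.58) = 2.710400
t2 = -1.580000 − 2.710400·(-1.580000 − (-0.540000)) / (2.710400 − (-2.926400)) = -1.580000 − (-2.818816)/(5.636800) = -1.079926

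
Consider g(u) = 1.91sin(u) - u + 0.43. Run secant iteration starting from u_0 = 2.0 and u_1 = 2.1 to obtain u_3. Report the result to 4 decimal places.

g(2.0) = 0.166758, g(2.1) = -0.021270
u_2 = 2.100000 − (-0.021270)·(2.100000 − 2.000000) / (-0.021270 − 0.166758) = 2.100000 − (-0.002127)/(-0.188028) = 2.088688
g(2.088688) = 0.000844
u_3 = 2.088688 − 0.000844·(2.088688 − 2.100000) / (0.000844 − (-0.021270)) = 2.088688 − (-0.000010)/(0.022114) = 2.089120

2.0891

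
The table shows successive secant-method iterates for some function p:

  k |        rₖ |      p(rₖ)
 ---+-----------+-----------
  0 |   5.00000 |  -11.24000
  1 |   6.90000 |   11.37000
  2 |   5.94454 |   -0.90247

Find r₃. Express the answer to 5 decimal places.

r₃ = 5.94454 − (-0.90247)·(5.94454 − 6.90000) / (-0.90247 − 11.37000)
   = 5.94454 − (0.8622740)/(-12.2724700) = 6.0148008

6.01480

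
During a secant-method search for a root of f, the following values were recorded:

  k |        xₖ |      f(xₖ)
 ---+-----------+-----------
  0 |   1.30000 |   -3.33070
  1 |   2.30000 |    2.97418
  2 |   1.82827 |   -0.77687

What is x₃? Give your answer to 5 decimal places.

1.92597

x₃ = 1.82827 − (-0.77687)·(1.82827 − 2.30000) / (-0.77687 − 2.97418)
   = 1.82827 − (0.3664729)/(-3.7510500) = 1.9259687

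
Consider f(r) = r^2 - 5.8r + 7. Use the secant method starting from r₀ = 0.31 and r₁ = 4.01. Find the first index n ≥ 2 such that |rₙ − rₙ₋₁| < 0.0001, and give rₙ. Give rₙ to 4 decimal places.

n = 6, rₙ = 4.0874

f(0.31) = 5.298100, f(4.01) = -0.177900
r₂ = 4.010000 − (-0.177900)·(3.700000)/(-5.476000) = 3.889797;  |Δ| = 0.120203
f(3.889797) = -0.430301
r₃ = 3.889797 − (-0.430301)·(-0.120203)/(-0.252401) = 4.094722;  |Δ| = 0.204925
f(4.094722) = 0.017362
r₄ = 4.094722 − 0.017362·(0.204925)/(0.447663) = 4.086775;  |Δ| = 0.007948
f(4.086775) = -0.001566
r₅ = 4.086775 − (-0.001566)·(-0.007948)/(-0.018927) = 4.087432;  |Δ| = 0.000657
f(4.087432) = -0.000005
r₆ = 4.087432 − (-0.000005)·(0.000657)/(0.001561) = 4.087434;  |Δ| = 0.000002
|r₆ − r₅| = 0.000002 < 0.0001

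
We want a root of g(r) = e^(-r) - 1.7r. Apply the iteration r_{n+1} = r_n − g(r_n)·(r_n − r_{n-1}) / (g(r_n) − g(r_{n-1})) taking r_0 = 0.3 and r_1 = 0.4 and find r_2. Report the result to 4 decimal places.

g(0.3) = 0.230818, g(0.4) = -0.009680
r_2 = 0.400000 − (-0.009680)·(0.400000 − 0.300000) / (-0.009680 − 0.230818) = 0.400000 − (-0.000968)/(-0.240498) = 0.395975

0.3960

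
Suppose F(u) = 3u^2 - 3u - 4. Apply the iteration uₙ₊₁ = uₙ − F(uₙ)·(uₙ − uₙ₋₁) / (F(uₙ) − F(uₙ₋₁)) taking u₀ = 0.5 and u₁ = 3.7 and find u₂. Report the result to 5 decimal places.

0.99479

F(0.5) = -4.7500000, F(3.7) = 25.9700000
u₂ = 3.7000000 − 25.9700000·(3.7000000 − 0.5000000) / (25.9700000 − (-4.7500000)) = 3.7000000 − (83.1040000)/(30.7200000) = 0.9947917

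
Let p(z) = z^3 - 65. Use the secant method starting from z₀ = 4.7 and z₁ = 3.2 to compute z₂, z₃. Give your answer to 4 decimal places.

3.8804, 4.0546

p(4.7) = 38.823000, p(3.2) = -32.232000
z₂ = 3.200000 − (-32.232000)·(3.200000 − 4.700000) / (-32.232000 − 38.823000) = 3.200000 − (48.348000)/(-71.055000) = 3.880431
p(3.880431) = -6.569476
z₃ = 3.880431 − (-6.569476)·(3.880431 − 3.200000) / (-6.569476 − (-32.232000)) = 3.880431 − (-4.470073)/(25.662524) = 4.054617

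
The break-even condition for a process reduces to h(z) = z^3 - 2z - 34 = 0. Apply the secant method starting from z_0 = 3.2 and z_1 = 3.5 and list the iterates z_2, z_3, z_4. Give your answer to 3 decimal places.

h(3.2) = -7.63200, h(3.5) = 1.87500
z_2 = 3.50000 − 1.87500·(3.50000 − 3.20000) / (1.87500 − (-7.63200)) = 3.50000 − (0.56250)/(9.50700) = 3.44083
h(3.44083) = -0.14450
z_3 = 3.44083 − (-0.14450)·(3.44083 − 3.50000) / (-0.14450 − 1.87500) = 3.44083 − (0.00855)/(-2.01950) = 3.44507
h(3.44507) = -0.00242
z_4 = 3.44507 − (-0.00242)·(3.44507 − 3.44083) / (-0.00242 − (-0.14450)) = 3.44507 − (-0.00001)/(0.14208) = 3.44514

3.441, 3.445, 3.445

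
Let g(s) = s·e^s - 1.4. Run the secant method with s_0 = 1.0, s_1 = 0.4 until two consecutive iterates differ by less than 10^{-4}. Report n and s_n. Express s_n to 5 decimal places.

n = 6, s_n = 0.69718

g(1.0) = 1.3182818, g(0.4) = -0.8032701
s_2 = 0.4000000 − (-0.8032701)·(-0.6000000)/(-2.1215519) = 0.6271743;  |Δ| = 0.2271743
g(0.6271743) = -0.2257337
s_3 = 0.6271743 − (-0.2257337)·(0.2271743)/(0.5775364) = 0.7159668;  |Δ| = 0.0887925
g(0.7159668) = 0.0649854
s_4 = 0.7159668 − 0.0649854·(0.0887925)/(0.2907192) = 0.6961187;  |Δ| = 0.0198481
g(0.6961187) = -0.0036194
s_5 = 0.6961187 − (-0.0036194)·(-0.0198481)/(-0.0686048) = 0.6971658;  |Δ| = 0.0010471
g(0.6971658) = -0.0000537
s_6 = 0.6971658 − (-0.0000537)·(0.0010471)/(0.0035656) = 0.6971816;  |Δ| = 0.0000158
|s_6 − s_5| = 0.0000158 < 10^{-4}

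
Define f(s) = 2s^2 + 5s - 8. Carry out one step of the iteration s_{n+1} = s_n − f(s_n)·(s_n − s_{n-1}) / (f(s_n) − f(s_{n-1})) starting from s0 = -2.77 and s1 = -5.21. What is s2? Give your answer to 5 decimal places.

-3.36345

f(-2.77) = -6.5042000, f(-5.21) = 20.2382000
s2 = -5.2100000 − 20.2382000·(-5.2100000 − (-2.7700000)) / (20.2382000 − (-6.5042000)) = -5.2100000 − (-49.3812080)/(26.7424000) = -3.3634489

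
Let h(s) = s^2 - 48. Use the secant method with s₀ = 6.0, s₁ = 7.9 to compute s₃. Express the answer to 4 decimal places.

h(6.0) = -12.000000, h(7.9) = 14.410000
s₂ = 7.900000 − 14.410000·(7.900000 − 6.000000) / (14.410000 − (-12.000000)) = 7.900000 − (27.379000)/(26.410000) = 6.863309
h(6.863309) = -0.894985
s₃ = 6.863309 − (-0.894985)·(6.863309 − 7.900000) / (-0.894985 − 14.410000) = 6.863309 − (0.927822)/(-15.304985) = 6.923932

6.9239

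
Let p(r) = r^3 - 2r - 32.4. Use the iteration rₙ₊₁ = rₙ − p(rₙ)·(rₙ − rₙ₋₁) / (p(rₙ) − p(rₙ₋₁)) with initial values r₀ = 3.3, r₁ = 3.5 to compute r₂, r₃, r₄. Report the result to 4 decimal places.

p(3.3) = -3.063000, p(3.5) = 3.475000
r₂ = 3.500000 − 3.475000·(3.500000 − 3.300000) / (3.475000 − (-3.063000)) = 3.500000 − (0.695000)/(6.538000) = 3.393698
p(3.393698) = -0.101532
r₃ = 3.393698 − (-0.101532)·(3.393698 − 3.500000) / (-0.101532 − 3.475000) = 3.393698 − (0.010793)/(-3.576532) = 3.396716
p(3.396716) = -0.003207
r₄ = 3.396716 − (-0.003207)·(3.396716 − 3.393698) / (-0.003207 − (-0.101532)) = 3.396716 − (-0.000010)/(0.098325) = 3.396815

3.3937, 3.3967, 3.3968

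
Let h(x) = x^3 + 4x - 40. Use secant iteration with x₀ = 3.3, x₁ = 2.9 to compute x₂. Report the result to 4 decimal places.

3.0220

h(3.3) = 9.137000, h(2.9) = -4.011000
x₂ = 2.900000 − (-4.011000)·(2.900000 − 3.300000) / (-4.011000 − 9.137000) = 2.900000 − (1.604400)/(-13.148000) = 3.022026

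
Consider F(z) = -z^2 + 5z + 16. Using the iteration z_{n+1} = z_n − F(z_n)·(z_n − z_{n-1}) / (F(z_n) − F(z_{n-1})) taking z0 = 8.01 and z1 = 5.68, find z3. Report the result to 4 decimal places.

7.2448

F(8.01) = -8.110100, F(5.68) = 12.137600
z2 = 5.680000 − 12.137600·(5.680000 − 8.010000) / (12.137600 − (-8.110100)) = 5.680000 − (-28.280608)/(20.247700) = 7.076732
F(7.076732) = 1.303525
z3 = 7.076732 − 1.303525·(7.076732 − 5.680000) / (1.303525 − 12.137600) = 7.076732 − (1.820675)/(-10.834075) = 7.244783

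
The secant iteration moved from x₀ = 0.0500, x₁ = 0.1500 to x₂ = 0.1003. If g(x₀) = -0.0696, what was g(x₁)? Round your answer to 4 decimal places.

0.0688

The secant line through (0.0500, -0.0696) and (0.1500, g(x₁)) crosses zero at x₂ = 0.1003.
So (0.0500, -0.0696), (0.1500, g(x₁)), (0.1003, 0) are collinear:
g(x₁) = -0.0696 · (0.1500 − 0.1003) / (0.0500 − 0.1003) = -0.0696 · (0.049700)/(-0.050300) = 0.068770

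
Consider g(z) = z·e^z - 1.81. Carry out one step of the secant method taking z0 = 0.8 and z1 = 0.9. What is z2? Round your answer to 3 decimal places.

0.807

g(0.8) = -0.02957, g(0.9) = 0.40364
z2 = 0.90000 − 0.40364·(0.90000 − 0.80000) / (0.40364 − (-0.02957)) = 0.90000 − (0.04036)/(0.43321) = 0.80683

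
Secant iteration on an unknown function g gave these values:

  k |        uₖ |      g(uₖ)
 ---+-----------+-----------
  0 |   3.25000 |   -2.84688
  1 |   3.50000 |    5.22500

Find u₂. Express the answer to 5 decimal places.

3.33817

u₂ = 3.50000 − 5.22500·(3.50000 − 3.25000) / (5.22500 − (-2.84688))
   = 3.50000 − (1.3062500)/(8.0718800) = 3.3381728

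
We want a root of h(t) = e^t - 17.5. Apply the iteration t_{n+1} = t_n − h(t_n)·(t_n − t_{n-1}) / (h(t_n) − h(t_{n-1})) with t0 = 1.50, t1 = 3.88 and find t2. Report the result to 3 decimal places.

2.205

h(1.50) = -13.01831, h(3.88) = 30.92422
t2 = 3.88000 − 30.92422·(3.88000 − 1.50000) / (30.92422 − (-13.01831)) = 3.88000 − (73.59963)/(43.94253) = 2.20509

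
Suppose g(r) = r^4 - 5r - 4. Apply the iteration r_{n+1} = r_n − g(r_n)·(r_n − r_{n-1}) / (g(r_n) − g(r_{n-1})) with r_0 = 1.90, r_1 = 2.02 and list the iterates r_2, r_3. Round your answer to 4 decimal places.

1.9186, 1.9203

g(1.90) = -0.467900, g(2.02) = 2.549664
r_2 = 2.020000 − 2.549664·(2.020000 − 1.900000) / (2.549664 − (-0.467900)) = 2.020000 − (0.305960)/(3.017564) = 1.918607
g(1.918607) = -0.042884
r_3 = 1.918607 − (-0.042884)·(1.918607 − 2.020000) / (-0.042884 − 2.549664) = 1.918607 − (0.004348)/(-2.592548) = 1.920284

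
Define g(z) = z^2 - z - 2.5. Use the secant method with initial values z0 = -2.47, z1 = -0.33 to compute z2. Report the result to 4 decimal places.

g(-2.47) = 6.070900, g(-0.33) = -2.061100
z2 = -0.330000 − (-2.061100)·(-0.330000 − (-2.470000)) / (-2.061100 − 6.070900) = -0.330000 − (-4.410754)/(-8.132000) = -0.872395

-0.8724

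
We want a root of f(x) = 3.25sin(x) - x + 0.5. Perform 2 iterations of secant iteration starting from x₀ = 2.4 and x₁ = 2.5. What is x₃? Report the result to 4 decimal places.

f(2.4) = 0.295255, f(2.5) = -0.054966
x₂ = 2.500000 − (-0.054966)·(2.500000 − 2.400000) / (-0.054966 − 0.295255) = 2.500000 − (-0.005497)/(-0.350221) = 2.484305
f(2.484305) = 0.001352
x₃ = 2.484305 − 0.001352·(2.484305 − 2.500000) / (0.001352 − (-0.054966)) = 2.484305 − (-0.000021)/(0.056317) = 2.484682

2.4847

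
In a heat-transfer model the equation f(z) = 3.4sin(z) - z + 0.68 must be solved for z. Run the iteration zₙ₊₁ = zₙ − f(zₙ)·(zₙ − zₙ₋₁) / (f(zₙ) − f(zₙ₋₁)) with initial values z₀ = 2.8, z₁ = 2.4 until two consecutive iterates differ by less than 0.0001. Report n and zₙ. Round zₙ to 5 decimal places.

n = 5, zₙ = 2.55682

f(2.8) = -0.9810403, f(2.4) = 0.5765748
z₂ = 2.4000000 − 0.5765748·(-0.4000000)/(1.5576151) = 2.5480661;  |Δ| = 0.1480661
f(2.5480661) = 0.0335130
z₃ = 2.5480661 − 0.0335130·(0.1480661)/(-0.5430618) = 2.5572034;  |Δ| = 0.0091373
f(2.5572034) = -0.0014570
z₄ = 2.5572034 − (-0.0014570)·(0.0091373)/(-0.0349700) = 2.5568227;  |Δ| = 0.0003807
f(2.5568227) = 0.0000031
z₅ = 2.5568227 − 0.0000031·(-0.0003807)/(0.0014602) = 2.5568235;  |Δ| = 0.0000008
|z₅ − z₄| = 0.0000008 < 0.0001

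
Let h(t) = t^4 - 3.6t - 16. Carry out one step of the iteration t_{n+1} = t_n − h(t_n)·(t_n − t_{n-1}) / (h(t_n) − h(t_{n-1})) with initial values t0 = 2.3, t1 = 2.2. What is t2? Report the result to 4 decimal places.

h(2.3) = 3.704100, h(2.2) = -0.494400
t2 = 2.200000 − (-0.494400)·(2.200000 − 2.300000) / (-0.494400 − 3.704100) = 2.200000 − (0.049440)/(-4.198500) = 2.211776

2.2118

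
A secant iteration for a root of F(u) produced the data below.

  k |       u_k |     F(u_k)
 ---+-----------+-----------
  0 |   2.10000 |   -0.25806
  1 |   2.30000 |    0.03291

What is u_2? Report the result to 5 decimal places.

2.27738

u_2 = 2.30000 − 0.03291·(2.30000 − 2.10000) / (0.03291 − (-0.25806))
   = 2.30000 − (0.0065820)/(0.2909700) = 2.2773791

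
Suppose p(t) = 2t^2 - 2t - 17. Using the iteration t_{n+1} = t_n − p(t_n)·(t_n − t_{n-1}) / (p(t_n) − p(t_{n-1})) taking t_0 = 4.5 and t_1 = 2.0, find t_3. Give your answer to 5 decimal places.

3.55435

p(4.5) = 14.5000000, p(2.0) = -13.0000000
t_2 = 2.0000000 − (-13.0000000)·(2.0000000 − 4.5000000) / (-13.0000000 − 14.5000000) = 2.0000000 − (32.5000000)/(-27.5000000) = 3.1818182
p(3.1818182) = -3.1157025
t_3 = 3.1818182 − (-3.1157025)·(3.1818182 − 2.0000000) / (-3.1157025 − (-13.0000000)) = 3.1818182 − (-3.6821938)/(9.8842975) = 3.5543478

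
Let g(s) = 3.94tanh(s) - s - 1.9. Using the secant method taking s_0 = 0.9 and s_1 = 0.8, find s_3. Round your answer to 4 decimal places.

g(0.9) = 0.022214, g(0.8) = -0.083695
s_2 = 0.800000 − (-0.083695)·(0.800000 − 0.900000) / (-0.083695 − 0.022214) = 0.800000 − (0.008370)/(-0.105909) = 0.879026
g(0.879026) = 0.002342
s_3 = 0.879026 − 0.002342·(0.879026 − 0.800000) / (0.002342 − (-0.083695)) = 0.879026 − (0.000185)/(0.086037) = 0.876875

0.8769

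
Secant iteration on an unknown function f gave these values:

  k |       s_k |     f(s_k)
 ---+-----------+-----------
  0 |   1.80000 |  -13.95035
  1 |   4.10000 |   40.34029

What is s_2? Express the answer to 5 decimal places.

2.39100

s_2 = 4.10000 − 40.34029·(4.10000 − 1.80000) / (40.34029 − (-13.95035))
   = 4.10000 − (92.7826670)/(54.2906400) = 2.3910007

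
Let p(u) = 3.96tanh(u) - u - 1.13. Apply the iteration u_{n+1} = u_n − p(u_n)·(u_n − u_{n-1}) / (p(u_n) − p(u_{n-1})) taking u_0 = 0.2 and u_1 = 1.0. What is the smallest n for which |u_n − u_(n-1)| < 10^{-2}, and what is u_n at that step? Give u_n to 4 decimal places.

n = 5, u_n = 0.4108

p(0.2) = -0.548394, p(1.0) = 0.885913
u_2 = 1.000000 − 0.885913·(0.800000)/(1.434307) = 0.505873;  |Δ| = 0.494127
p(0.505873) = 0.212351
u_3 = 0.505873 − 0.212351·(-0.494127)/(-0.673562) = 0.350091;  |Δ| = 0.155781
p(0.350091) = -0.147723
u_4 = 0.350091 − (-0.147723)·(-0.155781)/(-0.360074) = 0.414002;  |Δ| = 0.063911
p(0.414002) = 0.007785
u_5 = 0.414002 − 0.007785·(0.063911)/(0.155508) = 0.410802;  |Δ| = 0.003199
|u_5 − u_4| = 0.003199 < 10^{-2}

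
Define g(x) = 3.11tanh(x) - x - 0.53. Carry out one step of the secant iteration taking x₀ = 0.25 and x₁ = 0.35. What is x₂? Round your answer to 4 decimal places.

0.2599

g(0.25) = -0.018303, g(0.35) = 0.166128
x₂ = 0.350000 − 0.166128·(0.350000 − 0.250000) / (0.166128 − (-0.018303)) = 0.350000 − (0.016613)/(0.184431) = 0.259924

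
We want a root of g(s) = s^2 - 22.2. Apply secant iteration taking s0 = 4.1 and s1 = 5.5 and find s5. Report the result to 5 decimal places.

g(4.1) = -5.3900000, g(5.5) = 8.0500000
s2 = 5.5000000 − 8.0500000·(5.5000000 − 4.1000000) / (8.0500000 − (-5.3900000)) = 5.5000000 − (11.2700000)/(13.4400000) = 4.6614583
g(4.6614583) = -0.4708062
s3 = 4.6614583 − (-0.4708062)·(4.6614583 − 5.5000000) / (-0.4708062 − 8.0500000) = 4.6614583 − (0.3947906)/(-8.5208062) = 4.7077909
g(4.7077909) = -0.0367051
s4 = 4.7077909 − (-0.0367051)·(4.7077909 − 4.6614583) / (-0.0367051 − (-0.4708062)) = 4.7077909 − (-0.0017006)/(0.4341011) = 4.7117085
g(4.7117085) = 0.0001969
s5 = 4.7117085 − 0.0001969·(4.7117085 − 4.7077909) / (0.0001969 − (-0.0367051)) = 4.7117085 − (0.0000008)/(0.0369019) = 4.7116876

4.71169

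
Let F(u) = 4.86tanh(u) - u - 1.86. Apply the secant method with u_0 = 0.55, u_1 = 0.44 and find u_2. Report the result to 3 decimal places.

0.542

F(0.55) = 0.02253, F(0.44) = -0.28969
u_2 = 0.44000 − (-0.28969)·(0.44000 − 0.55000) / (-0.28969 − 0.02253) = 0.44000 − (0.03187)/(-0.31222) = 0.54206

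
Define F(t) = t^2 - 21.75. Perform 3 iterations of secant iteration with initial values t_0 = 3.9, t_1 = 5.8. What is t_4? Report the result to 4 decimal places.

4.6638

F(3.9) = -6.540000, F(5.8) = 11.890000
t_2 = 5.800000 − 11.890000·(5.800000 − 3.900000) / (11.890000 − (-6.540000)) = 5.800000 − (22.591000)/(18.430000) = 4.574227
F(4.574227) = -0.826449
t_3 = 4.574227 − (-0.826449)·(4.574227 − 5.800000) / (-0.826449 − 11.890000) = 4.574227 − (1.013039)/(-12.716449) = 4.653890
F(4.653890) = -0.091303
t_4 = 4.653890 − (-0.091303)·(4.653890 − 4.574227) / (-0.091303 − (-0.826449)) = 4.653890 − (-0.007274)/(0.735146) = 4.663785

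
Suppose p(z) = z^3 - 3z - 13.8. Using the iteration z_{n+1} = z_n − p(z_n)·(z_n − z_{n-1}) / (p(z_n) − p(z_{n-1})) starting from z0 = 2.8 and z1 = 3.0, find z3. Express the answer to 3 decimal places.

2.812

p(2.8) = -0.24800, p(3.0) = 4.20000
z2 = 3.00000 − 4.20000·(3.00000 − 2.80000) / (4.20000 − (-0.24800)) = 3.00000 − (0.84000)/(4.44800) = 2.81115
p(2.81115) = -0.01813
z3 = 2.81115 − (-0.01813)·(2.81115 − 3.00000) / (-0.01813 − 4.20000) = 2.81115 − (0.00342)/(-4.21813) = 2.81196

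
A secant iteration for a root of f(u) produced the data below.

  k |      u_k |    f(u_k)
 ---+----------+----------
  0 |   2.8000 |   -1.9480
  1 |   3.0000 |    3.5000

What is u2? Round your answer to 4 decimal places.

2.8715

u2 = 3.0000 − 3.5000·(3.0000 − 2.8000) / (3.5000 − (-1.9480))
   = 3.0000 − (0.700000)/(5.448000) = 2.871512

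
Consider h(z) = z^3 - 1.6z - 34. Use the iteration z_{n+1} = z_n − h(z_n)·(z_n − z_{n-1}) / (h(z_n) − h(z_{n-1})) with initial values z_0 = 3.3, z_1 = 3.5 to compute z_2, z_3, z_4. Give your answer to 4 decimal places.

3.4010, 3.4040, 3.4041

h(3.3) = -3.343000, h(3.5) = 3.275000
z_2 = 3.500000 − 3.275000·(3.500000 − 3.300000) / (3.275000 − (-3.343000)) = 3.500000 − (0.655000)/(6.618000) = 3.401028
h(3.401028) = -0.102000
z_3 = 3.401028 − (-0.102000)·(3.401028 − 3.500000) / (-0.102000 − 3.275000) = 3.401028 − (0.010095)/(-3.377000) = 3.404017
h(3.404017) = -0.002957
z_4 = 3.404017 − (-0.002957)·(3.404017 − 3.401028) / (-0.002957 − (-0.102000)) = 3.404017 − (-0.000009)/(0.099043) = 3.404106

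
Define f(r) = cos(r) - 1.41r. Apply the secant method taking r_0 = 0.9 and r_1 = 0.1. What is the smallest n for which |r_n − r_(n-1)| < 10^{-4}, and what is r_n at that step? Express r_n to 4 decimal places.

f(0.9) = -0.647390, f(0.1) = 0.854004
r_2 = 0.100000 − 0.854004·(-0.800000)/(1.501394) = 0.555046;  |Δ| = 0.455046
f(0.555046) = 0.067261
r_3 = 0.555046 − 0.067261·(0.455046)/(-0.786743) = 0.593949;  |Δ| = 0.038904
f(0.593949) = -0.008732
r_4 = 0.593949 − (-0.008732)·(0.038904)/(-0.075993) = 0.589479;  |Δ| = 0.004470
f(0.589479) = 0.000064
r_5 = 0.589479 − 0.000064·(-0.004470)/(0.008796) = 0.589512;  |Δ| = 0.000033
|r_5 − r_4| = 0.000033 < 10^{-4}

n = 5, r_n = 0.5895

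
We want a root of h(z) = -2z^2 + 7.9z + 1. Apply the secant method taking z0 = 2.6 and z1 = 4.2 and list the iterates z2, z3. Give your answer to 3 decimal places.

4.007, 4.071

h(2.6) = 8.02000, h(4.2) = -1.10000
z2 = 4.20000 − (-1.10000)·(4.20000 − 2.60000) / (-1.10000 − 8.02000) = 4.20000 − (-1.76000)/(-9.12000) = 4.00702
h(4.00702) = 0.54306
z3 = 4.00702 − 0.54306·(4.00702 − 4.20000) / (0.54306 − (-1.10000)) = 4.00702 − (-0.10480)/(1.64306) = 4.07080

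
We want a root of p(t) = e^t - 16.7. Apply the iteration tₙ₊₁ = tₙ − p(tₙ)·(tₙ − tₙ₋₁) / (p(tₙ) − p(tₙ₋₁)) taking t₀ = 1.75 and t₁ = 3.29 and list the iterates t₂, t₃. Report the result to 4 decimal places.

2.5493, 2.7551

p(1.75) = -10.945397, p(3.29) = 10.142864
t₂ = 3.290000 − 10.142864·(3.290000 − 1.750000) / (10.142864 − (-10.945397)) = 3.290000 − (15.620010)/(21.088261) = 2.549303
p(2.549303) = -3.901819
t₃ = 2.549303 − (-3.901819)·(2.549303 − 3.290000) / (-3.901819 − 10.142864) = 2.549303 − (2.890065)/(-14.044682) = 2.755080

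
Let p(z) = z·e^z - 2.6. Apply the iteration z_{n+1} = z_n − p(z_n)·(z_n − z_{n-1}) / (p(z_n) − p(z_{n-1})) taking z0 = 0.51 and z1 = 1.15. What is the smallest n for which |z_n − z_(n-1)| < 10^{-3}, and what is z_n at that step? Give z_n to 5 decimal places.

n = 5, z_n = 0.97788

p(0.51) = -1.7507015, p(1.15) = 1.0319218
z2 = 1.1500000 − 1.0319218·(0.6400000)/(2.7826233) = 0.9126592;  |Δ| = 0.2373408
p(0.9126592) = -0.3266227
z3 = 0.9126592 − (-0.3266227)·(-0.2373408)/(-1.3585446) = 0.9697209;  |Δ| = 0.0570617
p(0.9697209) = -0.0426437
z4 = 0.9697209 − (-0.0426437)·(0.0570617)/(0.2839790) = 0.9782896;  |Δ| = 0.0085687
p(0.9782896) = 0.0021554
z5 = 0.9782896 − 0.0021554·(0.0085687)/(0.0447992) = 0.9778774;  |Δ| = 0.0004123
|z5 − z4| = 0.0004123 < 10^{-3}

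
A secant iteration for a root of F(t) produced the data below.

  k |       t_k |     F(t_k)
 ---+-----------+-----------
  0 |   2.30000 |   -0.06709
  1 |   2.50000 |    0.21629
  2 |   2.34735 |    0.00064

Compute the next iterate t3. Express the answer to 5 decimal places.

2.34690

t3 = 2.34735 − 0.00064·(2.34735 − 2.50000) / (0.00064 − 0.21629)
   = 2.34735 − (-0.0000977)/(-0.2156500) = 2.3468970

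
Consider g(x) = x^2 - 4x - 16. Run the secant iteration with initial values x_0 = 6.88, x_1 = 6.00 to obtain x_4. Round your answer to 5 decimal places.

6.47213

g(6.88) = 3.8144000, g(6.00) = -4.0000000
x_2 = 6.0000000 − (-4.0000000)·(6.0000000 − 6.8800000) / (-4.0000000 − 3.8144000) = 6.0000000 − (3.5200000)/(-7.8144000) = 6.4504505
g(6.4504505) = -0.1934908
x_3 = 6.4504505 − (-0.1934908)·(6.4504505 − 6.0000000) / (-0.1934908 − (-4.0000000)) = 6.4504505 − (-0.0871580)/(3.8065092) = 6.4733475
g(6.4733475) = 0.0108383
x_4 = 6.4733475 − 0.0108383·(6.4733475 − 6.4504505) / (0.0108383 − (-0.1934908)) = 6.4733475 − (0.0002482)/(0.2043291) = 6.4721330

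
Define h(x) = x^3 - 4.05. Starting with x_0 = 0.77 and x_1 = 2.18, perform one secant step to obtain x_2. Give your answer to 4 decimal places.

1.2816

h(0.77) = -3.593467, h(2.18) = 6.310232
x_2 = 2.180000 − 6.310232·(2.180000 − 0.770000) / (6.310232 − (-3.593467)) = 2.180000 − (8.897427)/(9.903699) = 1.281606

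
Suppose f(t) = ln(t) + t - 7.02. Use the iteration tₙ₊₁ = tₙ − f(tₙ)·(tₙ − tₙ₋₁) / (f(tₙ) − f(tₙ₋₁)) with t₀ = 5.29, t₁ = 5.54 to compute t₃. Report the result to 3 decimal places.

f(5.29) = -0.06418, f(5.54) = 0.23199
t₂ = 5.54000 − 0.23199·(5.54000 − 5.29000) / (0.23199 − (-0.06418)) = 5.54000 − (0.05800)/(0.29618) = 5.34418
f(5.34418) = 0.00018
t₃ = 5.34418 − 0.00018·(5.34418 − 5.54000) / (0.00018 − 0.23199) = 5.34418 − (-0.00004)/(-0.23181) = 5.34402

5.344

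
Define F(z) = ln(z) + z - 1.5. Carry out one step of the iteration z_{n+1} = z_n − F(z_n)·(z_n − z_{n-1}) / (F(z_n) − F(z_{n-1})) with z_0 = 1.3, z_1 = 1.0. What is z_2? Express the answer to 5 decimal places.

1.26673

F(1.3) = 0.0623643, F(1.0) = -0.5000000
z_2 = 1.0000000 − (-0.5000000)·(1.0000000 − 1.3000000) / (-0.5000000 − 0.0623643) = 1.0000000 − (0.1500000)/(-0.5623643) = 1.2667310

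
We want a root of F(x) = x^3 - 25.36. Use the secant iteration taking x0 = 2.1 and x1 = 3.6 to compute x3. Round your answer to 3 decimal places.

2.899

F(2.1) = -16.09900, F(3.6) = 21.29600
x2 = 3.60000 − 21.29600·(3.60000 − 2.10000) / (21.29600 − (-16.09900)) = 3.60000 − (31.94400)/(37.39500) = 2.74577
F(2.74577) = -4.65899
x3 = 2.74577 − (-4.65899)·(2.74577 − 3.60000) / (-4.65899 − 21.29600) = 2.74577 − (3.97986)/(-25.95499) = 2.89910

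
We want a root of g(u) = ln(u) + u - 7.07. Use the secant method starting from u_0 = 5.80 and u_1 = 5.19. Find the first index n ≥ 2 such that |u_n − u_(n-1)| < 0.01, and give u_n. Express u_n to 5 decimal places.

n = 3, u_n = 5.38617

g(5.80) = 0.4878579, g(5.19) = -0.2332663
u_2 = 5.1900000 − (-0.2332663)·(-0.6100000)/(-0.7211242) = 5.3873203;  |Δ| = 0.1973203
g(5.3873203) = 0.0013684
u_3 = 5.3873203 − 0.0013684·(0.1973203)/(0.2346347) = 5.3861695;  |Δ| = 0.0011508
|u_3 − u_2| = 0.0011508 < 0.01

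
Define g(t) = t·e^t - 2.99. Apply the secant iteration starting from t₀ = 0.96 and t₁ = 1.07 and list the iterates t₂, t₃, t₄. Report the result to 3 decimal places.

g(0.96) = -0.48277, g(1.07) = 0.12946
t₂ = 1.07000 − 0.12946·(1.07000 − 0.96000) / (0.12946 − (-0.48277)) = 1.07000 − (0.01424)/(0.61223) = 1.04674
g(1.04674) = -0.00852
t₃ = 1.04674 − (-0.00852)·(1.04674 − 1.07000) / (-0.00852 − 0.12946) = 1.04674 − (0.00020)/(-0.13797) = 1.04818
g(1.04818) = -0.00014
t₄ = 1.04818 − (-0.00014)·(1.04818 − 1.04674) / (-0.00014 − (-0.00852)) = 1.04818 − (0.00000)/(0.00838) = 1.04820

1.047, 1.048, 1.048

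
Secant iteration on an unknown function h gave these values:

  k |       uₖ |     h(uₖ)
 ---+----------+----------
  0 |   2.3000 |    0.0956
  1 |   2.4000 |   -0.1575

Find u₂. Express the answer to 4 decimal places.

2.3378

u₂ = 2.4000 − (-0.1575)·(2.4000 − 2.3000) / (-0.1575 − 0.0956)
   = 2.4000 − (-0.015750)/(-0.253100) = 2.337772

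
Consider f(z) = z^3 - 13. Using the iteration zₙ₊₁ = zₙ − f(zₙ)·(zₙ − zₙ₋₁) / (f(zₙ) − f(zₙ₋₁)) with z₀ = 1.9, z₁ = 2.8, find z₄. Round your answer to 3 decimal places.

f(1.9) = -6.14100, f(2.8) = 8.95200
z₂ = 2.80000 − 8.95200·(2.80000 − 1.90000) / (8.95200 − (-6.14100)) = 2.80000 − (8.05680)/(15.09300) = 2.26619
f(2.26619) = -1.36172
z₃ = 2.26619 − (-1.36172)·(2.26619 − 2.80000) / (-1.36172 − 8.95200) = 2.26619 − (0.72690)/(-10.31372) = 2.33667
f(2.33667) = -0.24174
z₄ = 2.33667 − (-0.24174)·(2.33667 − 2.26619) / (-0.24174 − (-1.36172)) = 2.33667 − (-0.01704)/(1.11998) = 2.35188

2.352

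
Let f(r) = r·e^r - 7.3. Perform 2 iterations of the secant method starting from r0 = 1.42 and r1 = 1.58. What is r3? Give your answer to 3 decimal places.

1.550

f(1.42) = -1.42529, f(1.58) = 0.37083
r2 = 1.58000 − 0.37083·(1.58000 − 1.42000) / (0.37083 − (-1.42529)) = 1.58000 − (0.05933)/(1.79612) = 1.54697
f(1.54697) = -0.03359
r3 = 1.54697 − (-0.03359)·(1.54697 − 1.58000) / (-0.03359 − 0.37083) = 1.54697 − (0.00111)/(-0.40442) = 1.54971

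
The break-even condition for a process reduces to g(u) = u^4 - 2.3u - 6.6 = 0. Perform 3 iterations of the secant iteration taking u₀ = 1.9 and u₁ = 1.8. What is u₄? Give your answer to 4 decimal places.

g(1.9) = 2.062100, g(1.8) = -0.242400
u₂ = 1.800000 − (-0.242400)·(1.800000 − 1.900000) / (-0.242400 − 2.062100) = 1.800000 − (0.024240)/(-2.304500) = 1.810519
g(1.810519) = -0.019057
u₃ = 1.810519 − (-0.019057)·(1.810519 − 1.800000) / (-0.019057 − (-0.242400)) = 1.810519 − (-0.000200)/(0.223343) = 1.811416
g(1.811416) = 0.000201
u₄ = 1.811416 − 0.000201·(1.811416 − 1.810519) / (0.000201 − (-0.019057)) = 1.811416 − (0.000000)/(0.019257) = 1.811407

1.8114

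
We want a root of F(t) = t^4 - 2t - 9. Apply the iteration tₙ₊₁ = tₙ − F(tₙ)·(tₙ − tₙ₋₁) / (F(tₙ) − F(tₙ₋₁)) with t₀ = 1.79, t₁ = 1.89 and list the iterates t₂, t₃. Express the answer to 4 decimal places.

1.8909, 1.8908

F(1.79) = -2.313743, F(1.89) = -0.020102
t₂ = 1.890000 − (-0.020102)·(1.890000 − 1.790000) / (-0.020102 − (-2.313743)) = 1.890000 − (-0.002010)/(2.293642) = 1.890876
F(1.890876) = 0.001829
t₃ = 1.890876 − 0.001829·(1.890876 − 1.890000) / (0.001829 − (-0.020102)) = 1.890876 − (0.000002)/(0.021931) = 1.890803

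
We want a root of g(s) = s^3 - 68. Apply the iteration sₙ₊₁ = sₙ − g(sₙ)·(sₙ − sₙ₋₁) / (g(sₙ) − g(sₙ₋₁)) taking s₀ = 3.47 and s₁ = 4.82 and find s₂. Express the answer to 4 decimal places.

3.9742

g(3.47) = -26.218077, g(4.82) = 43.980168
s₂ = 4.820000 − 43.980168·(4.820000 − 3.470000) / (43.980168 − (-26.218077)) = 4.820000 − (59.373227)/(70.198245) = 3.974206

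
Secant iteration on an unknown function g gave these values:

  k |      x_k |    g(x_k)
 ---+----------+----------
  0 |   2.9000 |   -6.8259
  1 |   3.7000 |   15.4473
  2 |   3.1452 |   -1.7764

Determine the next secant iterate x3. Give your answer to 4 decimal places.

3.2024

x3 = 3.1452 − (-1.7764)·(3.1452 − 3.7000) / (-1.7764 − 15.4473)
   = 3.1452 − (0.985547)/(-17.223700) = 3.202420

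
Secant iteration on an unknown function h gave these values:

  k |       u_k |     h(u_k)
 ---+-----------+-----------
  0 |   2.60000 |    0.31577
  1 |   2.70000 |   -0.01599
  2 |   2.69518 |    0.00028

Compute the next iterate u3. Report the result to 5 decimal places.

u3 = 2.69518 − 0.00028·(2.69518 − 2.70000) / (0.00028 − (-0.01599))
   = 2.69518 − (-0.0000013)/(0.0162700) = 2.6952630

2.69526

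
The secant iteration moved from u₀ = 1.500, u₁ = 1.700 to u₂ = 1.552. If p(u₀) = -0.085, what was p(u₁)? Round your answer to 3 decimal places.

The secant line through (1.500, -0.085) and (1.700, p(u₁)) crosses zero at u₂ = 1.552.
So (1.500, -0.085), (1.700, p(u₁)), (1.552, 0) are collinear:
p(u₁) = -0.085 · (1.700 − 1.552) / (1.500 − 1.552) = -0.085 · (0.14800)/(-0.05200) = 0.24192

0.242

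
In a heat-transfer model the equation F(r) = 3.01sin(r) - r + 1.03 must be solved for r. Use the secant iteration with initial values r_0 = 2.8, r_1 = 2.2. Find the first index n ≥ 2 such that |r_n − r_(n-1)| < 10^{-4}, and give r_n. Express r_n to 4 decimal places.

F(2.8) = -0.761686, F(2.2) = 1.263574
r_2 = 2.200000 − 1.263574·(-0.600000)/(2.025260) = 2.574344;  |Δ| = 0.374344
F(2.574344) = 0.072969
r_3 = 2.574344 − 0.072969·(0.374344)/(-1.190605) = 2.597287;  |Δ| = 0.022943
F(2.597287) = -0.008636
r_4 = 2.597287 − (-0.008636)·(0.022943)/(-0.081605) = 2.594859;  |Δ| = 0.002428
F(2.594859) = 0.000039
r_5 = 2.594859 − 0.000039·(-0.002428)/(0.008675) = 2.594870;  |Δ| = 0.000011
|r_5 − r_4| = 0.000011 < 10^{-4}

n = 5, r_n = 2.5949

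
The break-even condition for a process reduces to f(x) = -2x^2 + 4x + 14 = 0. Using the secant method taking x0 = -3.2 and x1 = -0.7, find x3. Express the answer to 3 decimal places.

-1.898

f(-3.2) = -19.28000, f(-0.7) = 10.22000
x2 = -0.70000 − 10.22000·(-0.70000 − (-3.20000)) / (10.22000 − (-19.28000)) = -0.70000 − (25.55000)/(29.50000) = -1.56610
f(-1.56610) = 2.83024
x3 = -1.56610 − 2.83024·(-1.56610 − (-0.70000)) / (2.83024 − 10.22000) = -1.56610 − (-2.45128)/(-7.38976) = -1.89781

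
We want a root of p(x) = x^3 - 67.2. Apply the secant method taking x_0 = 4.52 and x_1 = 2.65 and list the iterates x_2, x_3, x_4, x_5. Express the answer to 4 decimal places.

3.8823, 4.1505, 4.0617, 4.0655

p(4.52) = 25.145408, p(2.65) = -48.590375
x_2 = 2.650000 − (-48.590375)·(2.650000 − 4.520000) / (-48.590375 − 25.145408) = 2.650000 − (90.864001)/(-73.735783) = 3.882292
p(3.882292) = -8.685362
x_3 = 3.882292 − (-8.685362)·(3.882292 − 2.650000) / (-8.685362 − (-48.590375)) = 3.882292 − (-10.702900)/(39.905013) = 4.150501
p(4.150501) = 4.299274
x_4 = 4.150501 − 4.299274·(4.150501 − 3.882292) / (4.299274 − (-8.685362)) = 4.150501 − (1.153106)/(12.984636) = 4.061696
p(4.061696) = -0.192690
x_5 = 4.061696 − (-0.192690)·(4.061696 − 4.150501) / (-0.192690 − 4.299274) = 4.061696 − (0.017112)/(-4.491964) = 4.065505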